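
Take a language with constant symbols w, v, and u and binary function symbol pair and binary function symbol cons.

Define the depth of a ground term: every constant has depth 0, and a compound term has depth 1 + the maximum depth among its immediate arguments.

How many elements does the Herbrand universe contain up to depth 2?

Let N_k = |{terms of depth ≤ k}|. Then N_0 = 3 and N_k = 3 + N_{k-1}^2 + N_{k-1}^2 for k ≥ 1 (one summand per function symbol, arity giving the exponent).
N_0 = 3
N_1 = 3 + 3^2 + 3^2 = 21
N_2 = 3 + 21^2 + 21^2 = 885

885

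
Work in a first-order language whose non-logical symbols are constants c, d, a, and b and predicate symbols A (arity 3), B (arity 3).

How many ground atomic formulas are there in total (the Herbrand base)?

128

With no function symbols, the Herbrand universe is just the 4 constants.
Ground atoms per predicate: A: 4^3 = 64, B: 4^3 = 64.
Herbrand base size = 64 + 64 = 128.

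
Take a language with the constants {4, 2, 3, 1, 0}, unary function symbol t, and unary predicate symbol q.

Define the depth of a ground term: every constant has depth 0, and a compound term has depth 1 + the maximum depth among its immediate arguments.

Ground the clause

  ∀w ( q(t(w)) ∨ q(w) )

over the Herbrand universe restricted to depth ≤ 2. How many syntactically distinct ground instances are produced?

Ground terms of depth ≤ 2:
  Let N_k = |{terms of depth ≤ k}|. Then N_0 = 5 and N_k = 5 + N_{k-1} for k ≥ 1 (one summand per function symbol, arity giving the exponent).
  N_0 = 5
  N_1 = 5 + 5 = 10
  N_2 = 5 + 10 = 15
So there are 15 ground terms available for substitution.
The body mentions the single quantified variable w; since ground terms form a free algebra, no two substitutions collapse to the same formula.
Number of ground instances = 15.

15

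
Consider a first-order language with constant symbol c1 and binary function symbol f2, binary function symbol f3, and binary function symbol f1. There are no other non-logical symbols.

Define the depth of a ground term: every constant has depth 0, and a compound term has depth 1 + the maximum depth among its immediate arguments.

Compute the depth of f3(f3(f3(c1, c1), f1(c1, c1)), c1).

depth(f3(c1, c1)) = 1 + max(0, 0) = 1
depth(f1(c1, c1)) = 1 + max(0, 0) = 1
depth(f3(f3(c1, c1), f1(c1, c1))) = 1 + max(1, 1) = 2
depth(f3(f3(f3(c1, c1), f1(c1, c1)), c1)) = 1 + max(2, 0) = 3

3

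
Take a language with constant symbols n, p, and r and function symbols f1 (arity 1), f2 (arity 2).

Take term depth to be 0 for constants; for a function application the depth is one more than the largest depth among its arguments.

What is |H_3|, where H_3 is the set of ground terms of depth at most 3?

59295

If N_k denotes the number of depth-≤k ground terms, the 3 constants give N_0 = 3, and each function symbol of arity r contributes N_{k-1}^r new terms at level k: N_k = 3 + N_{k-1} + N_{k-1}^2.
N_0 = 3
N_1 = 3 + 3 + 3^2 = 15
N_2 = 3 + 15 + 15^2 = 243
N_3 = 3 + 243 + 243^2 = 59295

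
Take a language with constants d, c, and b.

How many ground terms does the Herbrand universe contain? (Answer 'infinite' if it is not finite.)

3

There are no function symbols, so every ground term is one of the 3 constants.
The Herbrand universe is {d, c, b}, which is finite with 3 elements.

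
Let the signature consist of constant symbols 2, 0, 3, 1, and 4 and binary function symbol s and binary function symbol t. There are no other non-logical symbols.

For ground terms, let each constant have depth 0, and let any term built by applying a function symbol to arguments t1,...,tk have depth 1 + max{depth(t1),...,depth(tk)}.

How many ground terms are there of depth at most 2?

6055

Let N_k = |{terms of depth ≤ k}|. Then N_0 = 5 and N_k = 5 + N_{k-1}^2 + N_{k-1}^2 for k ≥ 1 (one summand per function symbol, arity giving the exponent).
N_0 = 5
N_1 = 5 + 5^2 + 5^2 = 55
N_2 = 5 + 55^2 + 55^2 = 6055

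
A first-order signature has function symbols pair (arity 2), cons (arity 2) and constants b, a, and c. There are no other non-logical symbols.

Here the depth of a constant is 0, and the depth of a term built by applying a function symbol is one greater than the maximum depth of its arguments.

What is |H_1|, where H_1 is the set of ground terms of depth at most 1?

21

Let N_k = |{terms of depth ≤ k}|. Then N_0 = 3 and N_k = 3 + N_{k-1}^2 + N_{k-1}^2 for k ≥ 1 (one summand per function symbol, arity giving the exponent).
N_0 = 3
N_1 = 3 + 3^2 + 3^2 = 21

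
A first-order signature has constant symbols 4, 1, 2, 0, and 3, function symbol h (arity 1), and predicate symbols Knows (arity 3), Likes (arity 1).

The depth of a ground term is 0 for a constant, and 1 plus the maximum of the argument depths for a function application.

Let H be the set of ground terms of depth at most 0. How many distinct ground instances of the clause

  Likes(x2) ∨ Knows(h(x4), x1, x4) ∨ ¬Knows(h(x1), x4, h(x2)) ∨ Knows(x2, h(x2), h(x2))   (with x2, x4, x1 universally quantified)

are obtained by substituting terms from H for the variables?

125

Ground terms of depth ≤ 0:
  Write N_k for the number of ground terms of depth ≤ k. A term of depth ≤ k is either a constant or a function symbol applied to arguments of depth ≤ k−1, so N_k = 5 + N_{k-1}.
  N_0 = 5
  Explicitly: 4, 1, 2, 0, 3.
So there are 5 ground terms available for substitution.
The body mentions every one of the 3 quantified variables; since ground terms form a free algebra, no two substitutions collapse to the same formula.
Number of ground instances = 5^3 = 125.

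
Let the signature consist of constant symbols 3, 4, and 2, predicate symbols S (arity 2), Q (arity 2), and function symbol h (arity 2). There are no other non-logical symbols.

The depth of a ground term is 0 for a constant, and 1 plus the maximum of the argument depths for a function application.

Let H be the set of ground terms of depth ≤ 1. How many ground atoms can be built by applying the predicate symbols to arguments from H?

First count ground terms of depth ≤ 1.
If N_k denotes the number of depth-≤k ground terms, the 3 constants give N_0 = 3, and each function symbol of arity r contributes N_{k-1}^r new terms at level k: N_k = 3 + N_{k-1}^2.
N_0 = 3
N_1 = 3 + 3^2 = 12
Explicitly: 3, 4, 2, h(3, 3), h(3, 4), h(3, 2), h(4, 3), h(4, 4), h(4, 2), h(2, 3), h(2, 4), h(2, 2).
So |H| = 12.
Each predicate of arity r yields |H|^r ground atoms (one per choice of an r-tuple from H):
  S: 12^2 = 144;  Q: 12^2 = 144
Total ground atoms: 144 + 144 = 288.

288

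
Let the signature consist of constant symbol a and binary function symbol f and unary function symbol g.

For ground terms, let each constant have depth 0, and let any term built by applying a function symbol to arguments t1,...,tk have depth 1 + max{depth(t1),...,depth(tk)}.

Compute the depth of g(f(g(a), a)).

depth(g(a)) = 1 + depth(a) = 1 + 0 = 1
depth(f(g(a), a)) = 1 + max(1, 0) = 2
depth(g(f(g(a), a))) = 1 + depth(f(g(a), a)) = 1 + 2 = 3

3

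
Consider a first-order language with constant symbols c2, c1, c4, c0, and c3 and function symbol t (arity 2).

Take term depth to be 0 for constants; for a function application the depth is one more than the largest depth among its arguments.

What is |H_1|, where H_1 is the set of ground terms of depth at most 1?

30

Let N_k = |{terms of depth ≤ k}|. Then N_0 = 5 and N_k = 5 + N_{k-1}^2 for k ≥ 1 (one summand per function symbol, arity giving the exponent).
N_0 = 5
N_1 = 5 + 5^2 = 30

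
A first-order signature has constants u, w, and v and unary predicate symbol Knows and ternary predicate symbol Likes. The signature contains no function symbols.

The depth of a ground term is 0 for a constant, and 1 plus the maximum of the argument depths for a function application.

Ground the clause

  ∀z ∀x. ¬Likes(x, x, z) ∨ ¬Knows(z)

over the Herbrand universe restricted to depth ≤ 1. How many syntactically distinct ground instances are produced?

Ground terms of depth ≤ 1:
  With no function symbols every ground term is a constant, so there are exactly 3 ground terms at every depth bound.
  N_0 = 3
  N_1 = 3
  Explicitly: u, w, v.
So there are 3 ground terms available for substitution.
The body mentions every one of the 2 quantified variables; since ground terms form a free algebra, no two substitutions collapse to the same formula.
Number of ground instances = 3^2 = 9.

9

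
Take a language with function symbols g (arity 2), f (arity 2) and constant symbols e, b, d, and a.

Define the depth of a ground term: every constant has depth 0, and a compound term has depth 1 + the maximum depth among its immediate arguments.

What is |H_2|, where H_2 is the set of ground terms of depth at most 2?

2596

If N_k denotes the number of depth-≤k ground terms, the 4 constants give N_0 = 4, and each function symbol of arity r contributes N_{k-1}^r new terms at level k: N_k = 4 + N_{k-1}^2 + N_{k-1}^2.
N_0 = 4
N_1 = 4 + 4^2 + 4^2 = 36
N_2 = 4 + 36^2 + 36^2 = 2596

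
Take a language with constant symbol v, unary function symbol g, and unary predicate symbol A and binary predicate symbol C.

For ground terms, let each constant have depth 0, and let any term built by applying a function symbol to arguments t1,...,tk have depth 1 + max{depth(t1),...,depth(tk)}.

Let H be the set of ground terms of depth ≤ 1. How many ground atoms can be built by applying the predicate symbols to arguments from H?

First count ground terms of depth ≤ 1.
Let N_k count ground terms of depth at most k. Each non-constant term of depth ≤ k is some function symbol applied to depth-≤(k−1) arguments, giving N_k = 1 + N_{k-1}.
N_0 = 1
N_1 = 1 + 1 = 2
Explicitly: v, g(v).
So |H| = 2.
Ground atoms are formed by filling each argument slot of a predicate with a term from H, so an r-ary predicate gives |H|^r atoms:
  A: 2;  C: 2^2 = 4
Total ground atoms: 2 + 4 = 6.

6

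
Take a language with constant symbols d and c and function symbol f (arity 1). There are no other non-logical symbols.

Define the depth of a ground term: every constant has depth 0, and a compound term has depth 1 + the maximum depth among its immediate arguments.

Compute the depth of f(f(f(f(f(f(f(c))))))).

depth(f(c)) = 1 + depth(c) = 1 + 0 = 1
depth(f(f(c))) = 1 + depth(f(c)) = 1 + 1 = 2
depth(f(f(f(c)))) = 1 + depth(f(f(c))) = 1 + 2 = 3
depth(f(f(f(f(c))))) = 1 + depth(f(f(f(c)))) = 1 + 3 = 4
depth(f(f(f(f(f(c)))))) = 1 + depth(f(f(f(f(c))))) = 1 + 4 = 5
depth(f(f(f(f(f(f(c))))))) = 1 + depth(f(f(f(f(f(c)))))) = 1 + 5 = 6
depth(f(f(f(f(f(f(f(c)))))))) = 1 + depth(f(f(f(f(f(f(c))))))) = 1 + 6 = 7

7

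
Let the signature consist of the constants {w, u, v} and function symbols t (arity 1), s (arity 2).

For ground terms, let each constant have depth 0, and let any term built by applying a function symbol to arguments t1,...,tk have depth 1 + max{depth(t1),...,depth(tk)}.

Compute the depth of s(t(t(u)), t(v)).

depth(t(u)) = 1 + depth(u) = 1 + 0 = 1
depth(t(t(u))) = 1 + depth(t(u)) = 1 + 1 = 2
depth(t(v)) = 1 + depth(v) = 1 + 0 = 1
depth(s(t(t(u)), t(v))) = 1 + max(2, 1) = 3

3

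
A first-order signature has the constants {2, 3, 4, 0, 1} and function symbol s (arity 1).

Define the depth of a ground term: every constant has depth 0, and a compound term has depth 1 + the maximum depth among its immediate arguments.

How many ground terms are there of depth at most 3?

Let N_k count ground terms of depth at most k. Each non-constant term of depth ≤ k is some function symbol applied to depth-≤(k−1) arguments, giving N_k = 5 + N_{k-1}.
N_0 = 5
N_1 = 5 + 5 = 10
N_2 = 5 + 10 = 15
N_3 = 5 + 15 = 20

20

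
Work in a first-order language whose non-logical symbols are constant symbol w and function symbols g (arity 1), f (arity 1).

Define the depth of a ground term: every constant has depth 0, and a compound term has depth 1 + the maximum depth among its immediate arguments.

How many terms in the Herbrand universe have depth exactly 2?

Let N_k count ground terms of depth at most k. Each non-constant term of depth ≤ k is some function symbol applied to depth-≤(k−1) arguments, giving N_k = 1 + N_{k-1} + N_{k-1}.
N_0 = 1
N_1 = 1 + 1 + 1 = 3
N_2 = 1 + 3 + 3 = 7
Terms of depth exactly 2: N_2 − N_1 = 7 − 3 = 4.

4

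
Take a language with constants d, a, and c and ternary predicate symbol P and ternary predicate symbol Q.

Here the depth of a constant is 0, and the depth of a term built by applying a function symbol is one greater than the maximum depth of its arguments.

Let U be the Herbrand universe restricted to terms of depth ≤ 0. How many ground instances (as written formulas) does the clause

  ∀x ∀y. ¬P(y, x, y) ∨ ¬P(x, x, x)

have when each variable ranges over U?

9

Ground terms of depth ≤ 0:
  With no function symbols every ground term is a constant, so there are exactly 3 ground terms at every depth bound.
  N_0 = 3
  Explicitly: d, a, c.
So there are 3 ground terms available for substitution.
Each of x, y ranges independently over the available ground terms, and distinct assignments produce distinct instances.
Number of ground instances = 3^2 = 9.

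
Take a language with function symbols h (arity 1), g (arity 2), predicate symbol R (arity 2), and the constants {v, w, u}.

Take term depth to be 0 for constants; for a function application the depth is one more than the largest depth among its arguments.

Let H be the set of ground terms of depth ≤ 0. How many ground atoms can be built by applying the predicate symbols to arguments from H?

First count ground terms of depth ≤ 0.
Let N_k count ground terms of depth at most k. Each non-constant term of depth ≤ k is some function symbol applied to depth-≤(k−1) arguments, giving N_k = 3 + N_{k-1} + N_{k-1}^2.
N_0 = 3
Explicitly: v, w, u.
So |H| = 3.
Ground atoms are formed by filling each argument slot of a predicate with a term from H, so an r-ary predicate gives |H|^r atoms:
  R: 3^2 = 9
Total ground atoms: 9.

9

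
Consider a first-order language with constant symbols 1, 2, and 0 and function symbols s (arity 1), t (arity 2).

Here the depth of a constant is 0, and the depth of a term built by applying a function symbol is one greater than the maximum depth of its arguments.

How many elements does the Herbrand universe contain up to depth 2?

243

Let N_k count ground terms of depth at most k. Each non-constant term of depth ≤ k is some function symbol applied to depth-≤(k−1) arguments, giving N_k = 3 + N_{k-1} + N_{k-1}^2.
N_0 = 3
N_1 = 3 + 3 + 3^2 = 15
N_2 = 3 + 15 + 15^2 = 243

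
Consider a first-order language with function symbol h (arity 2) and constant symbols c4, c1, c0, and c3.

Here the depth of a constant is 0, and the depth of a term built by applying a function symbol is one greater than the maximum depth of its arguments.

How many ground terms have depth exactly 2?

384

Let N_k = |{terms of depth ≤ k}|. Then N_0 = 4 and N_k = 4 + N_{k-1}^2 for k ≥ 1 (one summand per function symbol, arity giving the exponent).
N_0 = 4
N_1 = 4 + 4^2 = 20
N_2 = 4 + 20^2 = 404
Terms of depth exactly 2: N_2 − N_1 = 404 − 20 = 384.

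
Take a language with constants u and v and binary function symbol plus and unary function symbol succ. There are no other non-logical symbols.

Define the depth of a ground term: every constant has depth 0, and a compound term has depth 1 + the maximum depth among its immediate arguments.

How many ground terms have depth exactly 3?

Count level by level. With function symbols plus/2, succ/1, the terms of depth ≤ k are the 2 constants together with each function applied to depth-≤(k−1) tuples, so N_k = 2 + N_{k-1}^2 + N_{k-1}.
N_0 = 2
N_1 = 2 + 2^2 + 2 = 8
N_2 = 2 + 8^2 + 8 = 74
N_3 = 2 + 74^2 + 74 = 5552
Terms of depth exactly 3: N_3 − N_2 = 5552 − 74 = 5478.

5478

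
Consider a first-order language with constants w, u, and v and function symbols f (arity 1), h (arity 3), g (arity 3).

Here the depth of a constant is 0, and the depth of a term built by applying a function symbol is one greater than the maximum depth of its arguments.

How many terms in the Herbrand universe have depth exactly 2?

432003

Let N_k = |{terms of depth ≤ k}|. Then N_0 = 3 and N_k = 3 + N_{k-1} + N_{k-1}^3 + N_{k-1}^3 for k ≥ 1 (one summand per function symbol, arity giving the exponent).
N_0 = 3
N_1 = 3 + 3 + 3^3 + 3^3 = 60
N_2 = 3 + 60 + 60^3 + 60^3 = 432063
Terms of depth exactly 2: N_2 − N_1 = 432063 − 60 = 432003.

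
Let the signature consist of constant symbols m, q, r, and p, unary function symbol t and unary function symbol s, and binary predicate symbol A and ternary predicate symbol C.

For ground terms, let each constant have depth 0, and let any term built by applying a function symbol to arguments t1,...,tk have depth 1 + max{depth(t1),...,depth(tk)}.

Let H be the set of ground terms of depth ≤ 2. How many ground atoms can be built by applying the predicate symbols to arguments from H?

First count ground terms of depth ≤ 2.
Let N_k count ground terms of depth at most k. Each non-constant term of depth ≤ k is some function symbol applied to depth-≤(k−1) arguments, giving N_k = 4 + N_{k-1} + N_{k-1}.
N_0 = 4
N_1 = 4 + 4 + 4 = 12
N_2 = 4 + 12 + 12 = 28
So |H| = 28.
Ground atoms are formed by filling each argument slot of a predicate with a term from H, so an r-ary predicate gives |H|^r atoms:
  A: 28^2 = 784;  C: 28^3 = 21952
Total ground atoms: 784 + 21952 = 22736.

22736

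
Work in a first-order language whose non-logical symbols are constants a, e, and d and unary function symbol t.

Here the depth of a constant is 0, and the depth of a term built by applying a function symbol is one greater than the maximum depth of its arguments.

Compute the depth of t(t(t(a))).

depth(t(a)) = 1 + depth(a) = 1 + 0 = 1
depth(t(t(a))) = 1 + depth(t(a)) = 1 + 1 = 2
depth(t(t(t(a)))) = 1 + depth(t(t(a))) = 1 + 2 = 3

3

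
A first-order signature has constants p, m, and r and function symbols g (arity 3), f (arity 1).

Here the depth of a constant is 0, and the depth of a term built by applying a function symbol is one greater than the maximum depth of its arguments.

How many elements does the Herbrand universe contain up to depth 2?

35973

If N_k denotes the number of depth-≤k ground terms, the 3 constants give N_0 = 3, and each function symbol of arity r contributes N_{k-1}^r new terms at level k: N_k = 3 + N_{k-1}^3 + N_{k-1}.
N_0 = 3
N_1 = 3 + 3^3 + 3 = 33
N_2 = 3 + 33^3 + 33 = 35973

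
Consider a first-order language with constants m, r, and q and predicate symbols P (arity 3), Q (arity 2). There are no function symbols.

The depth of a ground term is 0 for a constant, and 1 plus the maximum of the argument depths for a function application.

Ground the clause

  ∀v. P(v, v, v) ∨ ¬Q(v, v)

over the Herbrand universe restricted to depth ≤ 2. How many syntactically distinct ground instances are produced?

Ground terms of depth ≤ 2:
  With no function symbols every ground term is a constant, so there are exactly 3 ground terms at every depth bound.
  N_0 = 3
  N_1 = 3
  N_2 = 3
  Explicitly: m, r, q.
So there are 3 ground terms available for substitution.
There is 1 variable to instantiate (v),  occurring in at least one literal, so different choices give different ground instances.
Number of ground instances = 3.

3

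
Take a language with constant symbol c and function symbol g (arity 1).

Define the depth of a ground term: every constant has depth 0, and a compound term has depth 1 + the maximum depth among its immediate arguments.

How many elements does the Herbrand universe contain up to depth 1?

Let N_k count ground terms of depth at most k. Each non-constant term of depth ≤ k is some function symbol applied to depth-≤(k−1) arguments, giving N_k = 1 + N_{k-1}.
N_0 = 1
N_1 = 1 + 1 = 2

2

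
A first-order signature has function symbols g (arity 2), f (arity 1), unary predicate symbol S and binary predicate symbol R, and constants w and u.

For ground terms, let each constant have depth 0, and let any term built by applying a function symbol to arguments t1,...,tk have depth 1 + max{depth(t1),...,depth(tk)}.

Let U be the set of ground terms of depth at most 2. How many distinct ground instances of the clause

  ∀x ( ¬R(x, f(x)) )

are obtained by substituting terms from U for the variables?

74

Ground terms of depth ≤ 2:
  If N_k denotes the number of depth-≤k ground terms, the 2 constants give N_0 = 2, and each function symbol of arity r contributes N_{k-1}^r new terms at level k: N_k = 2 + N_{k-1}^2 + N_{k-1}.
  N_0 = 2
  N_1 = 2 + 2^2 + 2 = 8
  N_2 = 2 + 8^2 + 8 = 74
So there are 74 ground terms available for substitution.
There is 1 variable to instantiate (x),  occurring in at least one literal, so different choices give different ground instances.
Number of ground instances = 74.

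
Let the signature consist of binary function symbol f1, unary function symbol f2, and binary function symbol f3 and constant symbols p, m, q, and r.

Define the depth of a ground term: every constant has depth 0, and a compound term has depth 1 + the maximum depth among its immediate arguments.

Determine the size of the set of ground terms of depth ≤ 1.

Count level by level. With function symbols f1/2, f2/1, f3/2, the terms of depth ≤ k are the 4 constants together with each function applied to depth-≤(k−1) tuples, so N_k = 4 + N_{k-1}^2 + N_{k-1} + N_{k-1}^2.
N_0 = 4
N_1 = 4 + 4^2 + 4 + 4^2 = 40

40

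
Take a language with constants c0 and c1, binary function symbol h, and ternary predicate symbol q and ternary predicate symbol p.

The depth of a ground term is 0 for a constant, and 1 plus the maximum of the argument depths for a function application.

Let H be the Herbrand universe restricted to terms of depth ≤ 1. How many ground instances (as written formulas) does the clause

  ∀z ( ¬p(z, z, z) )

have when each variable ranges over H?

Ground terms of depth ≤ 1:
  If N_k denotes the number of depth-≤k ground terms, the 2 constants give N_0 = 2, and each function symbol of arity r contributes N_{k-1}^r new terms at level k: N_k = 2 + N_{k-1}^2.
  N_0 = 2
  N_1 = 2 + 2^2 = 6
  Explicitly: c0, c1, h(c0, c0), h(c0, c1), h(c1, c0), h(c1, c1).
So there are 6 ground terms available for substitution.
The clause has 1 distinct variable (z), which appears in the body. In the free term algebra distinct substitutions yield syntactically distinct ground instances.
Number of ground instances = 6.

6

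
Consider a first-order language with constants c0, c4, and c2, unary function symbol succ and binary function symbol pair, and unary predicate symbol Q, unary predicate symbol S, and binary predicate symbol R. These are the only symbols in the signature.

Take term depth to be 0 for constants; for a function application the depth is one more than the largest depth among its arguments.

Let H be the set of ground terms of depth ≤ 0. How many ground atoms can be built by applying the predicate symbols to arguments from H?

15

First count ground terms of depth ≤ 0.
Count level by level. With function symbols succ/1, pair/2, the terms of depth ≤ k are the 3 constants together with each function applied to depth-≤(k−1) tuples, so N_k = 3 + N_{k-1} + N_{k-1}^2.
N_0 = 3
Explicitly: c0, c4, c2.
So |H| = 3.
Ground atoms are formed by filling each argument slot of a predicate with a term from H, so an r-ary predicate gives |H|^r atoms:
  Q: 3;  S: 3;  R: 3^2 = 9
Total ground atoms: 3 + 3 + 9 = 15.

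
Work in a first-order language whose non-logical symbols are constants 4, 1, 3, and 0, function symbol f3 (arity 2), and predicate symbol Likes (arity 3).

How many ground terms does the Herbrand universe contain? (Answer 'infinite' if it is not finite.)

infinite

The signature has at least one function symbol (f3, arity 2) and at least one constant (4).
Iterating f3 gives infinitely many distinct ground terms: 4, f3(4, 4), f3(f3(4, 4), f3(4, 4)), ...
So the Herbrand universe is infinite.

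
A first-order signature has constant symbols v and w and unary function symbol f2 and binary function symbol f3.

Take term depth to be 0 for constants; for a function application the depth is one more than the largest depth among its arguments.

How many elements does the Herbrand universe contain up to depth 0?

2

Write N_k for the number of ground terms of depth ≤ k. A term of depth ≤ k is either a constant or a function symbol applied to arguments of depth ≤ k−1, so N_k = 2 + N_{k-1} + N_{k-1}^2.
N_0 = 2
Explicitly: v, w.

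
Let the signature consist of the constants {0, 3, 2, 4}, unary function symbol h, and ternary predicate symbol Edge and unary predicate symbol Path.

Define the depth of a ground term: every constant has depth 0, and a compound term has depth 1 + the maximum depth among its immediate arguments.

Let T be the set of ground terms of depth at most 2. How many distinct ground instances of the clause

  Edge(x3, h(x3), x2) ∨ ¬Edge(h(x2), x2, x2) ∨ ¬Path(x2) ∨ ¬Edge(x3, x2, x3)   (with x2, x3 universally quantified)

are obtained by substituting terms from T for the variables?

Ground terms of depth ≤ 2:
  Let N_k count ground terms of depth at most k. Each non-constant term of depth ≤ k is some function symbol applied to depth-≤(k−1) arguments, giving N_k = 4 + N_{k-1}.
  N_0 = 4
  N_1 = 4 + 4 = 8
  N_2 = 4 + 8 = 12
  Explicitly: 0, 3, 2, 4, h(0), h(3), h(2), h(4), h(h(0)), h(h(3)), h(h(2)), h(h(4)).
So there are 12 ground terms available for substitution.
The clause has 2 distinct variables (x2, x3), each appearing in the body. In the free term algebra distinct substitutions yield syntactically distinct ground instances.
Number of ground instances = 12^2 = 144.

144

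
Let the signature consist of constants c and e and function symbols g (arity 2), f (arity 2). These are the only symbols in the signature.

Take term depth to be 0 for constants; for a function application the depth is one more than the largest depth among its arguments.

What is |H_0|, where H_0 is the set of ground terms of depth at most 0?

Let N_k count ground terms of depth at most k. Each non-constant term of depth ≤ k is some function symbol applied to depth-≤(k−1) arguments, giving N_k = 2 + N_{k-1}^2 + N_{k-1}^2.
N_0 = 2

2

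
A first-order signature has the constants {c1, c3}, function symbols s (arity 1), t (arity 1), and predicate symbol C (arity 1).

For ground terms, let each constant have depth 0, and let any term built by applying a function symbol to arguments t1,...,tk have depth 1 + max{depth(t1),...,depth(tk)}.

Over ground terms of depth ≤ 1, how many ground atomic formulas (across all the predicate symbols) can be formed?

First count ground terms of depth ≤ 1.
Let N_k = |{terms of depth ≤ k}|. Then N_0 = 2 and N_k = 2 + N_{k-1} + N_{k-1} for k ≥ 1 (one summand per function symbol, arity giving the exponent).
N_0 = 2
N_1 = 2 + 2 + 2 = 6
Explicitly: c1, c3, s(c1), s(c3), t(c1), t(c3).
So |H| = 6.
Each predicate of arity r yields |H|^r ground atoms (one per choice of an r-tuple from H):
  C: 6
Total ground atoms: 6.

6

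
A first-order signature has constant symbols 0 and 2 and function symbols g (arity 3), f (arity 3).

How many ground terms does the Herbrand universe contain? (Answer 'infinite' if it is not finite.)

The signature has at least one function symbol (g, arity 3) and at least one constant (0).
Iterating g gives infinitely many distinct ground terms: 0, g(0, 0, 0), g(g(0, 0, 0), g(0, 0, 0), g(0, 0, 0)), ...
So the Herbrand universe is infinite.

infinite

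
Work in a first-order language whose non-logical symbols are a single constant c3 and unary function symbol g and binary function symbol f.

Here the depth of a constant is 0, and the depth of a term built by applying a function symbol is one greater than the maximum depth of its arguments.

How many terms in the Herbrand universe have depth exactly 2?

Let N_k count ground terms of depth at most k. Each non-constant term of depth ≤ k is some function symbol applied to depth-≤(k−1) arguments, giving N_k = 1 + N_{k-1} + N_{k-1}^2.
N_0 = 1
N_1 = 1 + 1 + 1^2 = 3
N_2 = 1 + 3 + 3^2 = 13
Terms of depth exactly 2: N_2 − N_1 = 13 − 3 = 10.

10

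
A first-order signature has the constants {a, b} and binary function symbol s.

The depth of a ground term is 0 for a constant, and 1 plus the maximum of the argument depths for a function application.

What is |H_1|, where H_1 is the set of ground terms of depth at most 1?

6

If N_k denotes the number of depth-≤k ground terms, the 2 constants give N_0 = 2, and each function symbol of arity r contributes N_{k-1}^r new terms at level k: N_k = 2 + N_{k-1}^2.
N_0 = 2
N_1 = 2 + 2^2 = 6
Explicitly: a, b, s(a, a), s(a, b), s(b, a), s(b, b).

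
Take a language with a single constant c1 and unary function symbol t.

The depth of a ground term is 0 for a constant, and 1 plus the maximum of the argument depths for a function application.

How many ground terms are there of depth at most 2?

3

Write N_k for the number of ground terms of depth ≤ k. A term of depth ≤ k is either a constant or a function symbol applied to arguments of depth ≤ k−1, so N_k = 1 + N_{k-1}.
N_0 = 1
N_1 = 1 + 1 = 2
N_2 = 1 + 2 = 3
Explicitly: c1, t(c1), t(t(c1)).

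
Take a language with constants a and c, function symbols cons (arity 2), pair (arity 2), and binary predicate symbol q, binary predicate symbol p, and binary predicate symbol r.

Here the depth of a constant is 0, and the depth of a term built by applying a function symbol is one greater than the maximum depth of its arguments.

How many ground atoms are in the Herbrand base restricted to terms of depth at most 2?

First count ground terms of depth ≤ 2.
Count level by level. With function symbols cons/2, pair/2, the terms of depth ≤ k are the 2 constants together with each function applied to depth-≤(k−1) tuples, so N_k = 2 + N_{k-1}^2 + N_{k-1}^2.
N_0 = 2
N_1 = 2 + 2^2 + 2^2 = 10
N_2 = 2 + 10^2 + 10^2 = 202
So |H| = 202.
Ground atoms are formed by filling each argument slot of a predicate with a term from H, so an r-ary predicate gives |H|^r atoms:
  q: 202^2 = 40804;  p: 202^2 = 40804;  r: 202^2 = 40804
Total ground atoms: 40804 + 40804 + 40804 = 122412.

122412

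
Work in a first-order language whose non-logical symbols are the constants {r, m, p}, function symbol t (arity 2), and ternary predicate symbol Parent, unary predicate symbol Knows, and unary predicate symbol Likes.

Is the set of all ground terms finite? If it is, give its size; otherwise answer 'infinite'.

The signature has at least one function symbol (t, arity 2) and at least one constant (r).
Iterating t gives infinitely many distinct ground terms: r, t(r, r), t(t(r, r), t(r, r)), ...
So the Herbrand universe is infinite.

infinite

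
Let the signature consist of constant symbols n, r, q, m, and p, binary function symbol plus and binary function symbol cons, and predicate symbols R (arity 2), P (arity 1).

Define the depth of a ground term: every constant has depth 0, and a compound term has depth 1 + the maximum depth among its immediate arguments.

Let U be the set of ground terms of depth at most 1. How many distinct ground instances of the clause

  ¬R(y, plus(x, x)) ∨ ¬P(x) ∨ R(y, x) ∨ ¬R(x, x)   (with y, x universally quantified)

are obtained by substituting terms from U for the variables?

Ground terms of depth ≤ 1:
  Let N_k = |{terms of depth ≤ k}|. Then N_0 = 5 and N_k = 5 + N_{k-1}^2 + N_{k-1}^2 for k ≥ 1 (one summand per function symbol, arity giving the exponent).
  N_0 = 5
  N_1 = 5 + 5^2 + 5^2 = 55
So there are 55 ground terms available for substitution.
The body mentions every one of the 2 quantified variables; since ground terms form a free algebra, no two substitutions collapse to the same formula.
Number of ground instances = 55^2 = 3025.

3025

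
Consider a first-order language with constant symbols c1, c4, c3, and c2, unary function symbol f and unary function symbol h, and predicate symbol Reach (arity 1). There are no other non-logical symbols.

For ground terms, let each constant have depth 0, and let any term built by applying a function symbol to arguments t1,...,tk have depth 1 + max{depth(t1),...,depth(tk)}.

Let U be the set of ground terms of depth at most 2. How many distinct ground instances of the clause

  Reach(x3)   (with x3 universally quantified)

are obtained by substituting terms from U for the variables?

28

Ground terms of depth ≤ 2:
  Let N_k count ground terms of depth at most k. Each non-constant term of depth ≤ k is some function symbol applied to depth-≤(k−1) arguments, giving N_k = 4 + N_{k-1} + N_{k-1}.
  N_0 = 4
  N_1 = 4 + 4 + 4 = 12
  N_2 = 4 + 12 + 12 = 28
So there are 28 ground terms available for substitution.
There is 1 variable to instantiate (x3),  occurring in at least one literal, so different choices give different ground instances.
Number of ground instances = 28.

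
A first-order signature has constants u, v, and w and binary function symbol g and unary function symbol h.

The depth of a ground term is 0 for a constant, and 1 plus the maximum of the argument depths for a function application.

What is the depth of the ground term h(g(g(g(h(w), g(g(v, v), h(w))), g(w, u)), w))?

6

depth(h(w)) = 1 + depth(w) = 1 + 0 = 1
depth(g(v, v)) = 1 + max(0, 0) = 1
depth(g(g(v, v), h(w))) = 1 + max(1, 1) = 2
depth(g(h(w), g(g(v, v), h(w)))) = 1 + max(1, 2) = 3
depth(g(w, u)) = 1 + max(0, 0) = 1
depth(g(g(h(w), g(g(v, v), h(w))), g(w, u))) = 1 + max(3, 1) = 4
depth(g(g(g(h(w), g(g(v, v), h(w))), g(w, u)), w)) = 1 + max(4, 0) = 5
depth(h(g(g(g(h(w), g(g(v, v), h(w))), g(w, u)), w))) = 1 + depth(g(g(g(h(w), g(g(v, v), h(w))), g(w, u)), w)) = 1 + 5 = 6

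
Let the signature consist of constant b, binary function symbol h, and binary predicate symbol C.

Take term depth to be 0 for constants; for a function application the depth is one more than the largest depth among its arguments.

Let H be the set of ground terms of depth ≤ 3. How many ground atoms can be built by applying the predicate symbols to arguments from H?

676

First count ground terms of depth ≤ 3.
Let N_k = |{terms of depth ≤ k}|. Then N_0 = 1 and N_k = 1 + N_{k-1}^2 for k ≥ 1 (one summand per function symbol, arity giving the exponent).
N_0 = 1
N_1 = 1 + 1^2 = 2
N_2 = 1 + 2^2 = 5
N_3 = 1 + 5^2 = 26
So |H| = 26.
A ground atom is a predicate applied to a tuple of terms from H, so the count is the sum over predicates of |H|^arity:
  C: 26^2 = 676
Total ground atoms: 676.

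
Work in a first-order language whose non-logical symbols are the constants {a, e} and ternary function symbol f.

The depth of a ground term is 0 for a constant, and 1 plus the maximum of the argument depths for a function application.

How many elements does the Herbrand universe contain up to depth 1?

10

Let N_k = |{terms of depth ≤ k}|. Then N_0 = 2 and N_k = 2 + N_{k-1}^3 for k ≥ 1 (one summand per function symbol, arity giving the exponent).
N_0 = 2
N_1 = 2 + 2^3 = 10
Explicitly: a, e, f(a, a, a), f(a, a, e), f(a, e, a), f(a, e, e), f(e, a, a), f(e, a, e), f(e, e, a), f(e, e, e).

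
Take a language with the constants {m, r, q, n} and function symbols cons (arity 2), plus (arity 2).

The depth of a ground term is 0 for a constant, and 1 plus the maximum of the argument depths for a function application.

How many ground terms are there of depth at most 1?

Let N_k = |{terms of depth ≤ k}|. Then N_0 = 4 and N_k = 4 + N_{k-1}^2 + N_{k-1}^2 for k ≥ 1 (one summand per function symbol, arity giving the exponent).
N_0 = 4
N_1 = 4 + 4^2 + 4^2 = 36

36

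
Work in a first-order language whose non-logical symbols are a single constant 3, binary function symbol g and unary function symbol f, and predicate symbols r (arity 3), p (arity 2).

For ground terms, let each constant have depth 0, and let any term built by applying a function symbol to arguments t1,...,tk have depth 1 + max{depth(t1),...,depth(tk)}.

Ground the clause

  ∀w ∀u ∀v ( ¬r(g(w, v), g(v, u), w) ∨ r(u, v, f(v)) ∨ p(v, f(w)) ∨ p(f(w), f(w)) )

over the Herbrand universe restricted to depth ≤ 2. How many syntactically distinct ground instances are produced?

Ground terms of depth ≤ 2:
  If N_k denotes the number of depth-≤k ground terms, the 1 constant gives N_0 = 1, and each function symbol of arity r contributes N_{k-1}^r new terms at level k: N_k = 1 + N_{k-1}^2 + N_{k-1}.
  N_0 = 1
  N_1 = 1 + 1^2 + 1 = 3
  N_2 = 1 + 3^2 + 3 = 13
So there are 13 ground terms available for substitution.
The clause has 3 distinct variables (w, u, v), each appearing in the body. In the free term algebra distinct substitutions yield syntactically distinct ground instances.
Number of ground instances = 13^3 = 2197.

2197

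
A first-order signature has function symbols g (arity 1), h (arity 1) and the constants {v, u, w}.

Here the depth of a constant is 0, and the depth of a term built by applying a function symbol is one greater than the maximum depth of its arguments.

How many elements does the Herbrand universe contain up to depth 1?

9

Count level by level. With function symbols g/1, h/1, the terms of depth ≤ k are the 3 constants together with each function applied to depth-≤(k−1) tuples, so N_k = 3 + N_{k-1} + N_{k-1}.
N_0 = 3
N_1 = 3 + 3 + 3 = 9
Explicitly: v, u, w, g(v), g(u), g(w), h(v), h(u), h(w).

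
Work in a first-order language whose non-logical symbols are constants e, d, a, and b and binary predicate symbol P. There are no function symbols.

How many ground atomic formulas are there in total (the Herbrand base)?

With no function symbols, the Herbrand universe is just the 4 constants.
Ground atoms per predicate: P: 4^2 = 16.
Herbrand base size = 16 = 16.

16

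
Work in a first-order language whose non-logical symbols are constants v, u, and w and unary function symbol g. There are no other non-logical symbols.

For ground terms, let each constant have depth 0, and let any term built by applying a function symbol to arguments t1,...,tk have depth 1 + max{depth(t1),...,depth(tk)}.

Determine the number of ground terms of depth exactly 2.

If N_k denotes the number of depth-≤k ground terms, the 3 constants give N_0 = 3, and each function symbol of arity r contributes N_{k-1}^r new terms at level k: N_k = 3 + N_{k-1}.
N_0 = 3
N_1 = 3 + 3 = 6
N_2 = 3 + 6 = 9
Terms of depth exactly 2: N_2 − N_1 = 9 − 6 = 3.

3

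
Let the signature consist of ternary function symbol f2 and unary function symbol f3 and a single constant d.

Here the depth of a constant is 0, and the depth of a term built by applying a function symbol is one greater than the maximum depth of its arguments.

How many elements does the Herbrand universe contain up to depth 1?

Let N_k count ground terms of depth at most k. Each non-constant term of depth ≤ k is some function symbol applied to depth-≤(k−1) arguments, giving N_k = 1 + N_{k-1}^3 + N_{k-1}.
N_0 = 1
N_1 = 1 + 1^3 + 1 = 3
Explicitly: d, f2(d, d, d), f3(d).

3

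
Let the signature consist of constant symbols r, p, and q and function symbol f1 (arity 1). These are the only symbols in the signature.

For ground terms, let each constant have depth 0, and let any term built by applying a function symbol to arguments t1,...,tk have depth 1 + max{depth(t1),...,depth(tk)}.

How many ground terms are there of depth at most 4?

Count level by level. With function symbols f1/1, the terms of depth ≤ k are the 3 constants together with each function applied to depth-≤(k−1) tuples, so N_k = 3 + N_{k-1}.
N_0 = 3
N_1 = 3 + 3 = 6
N_2 = 3 + 6 = 9
N_3 = 3 + 9 = 12
N_4 = 3 + 12 = 15

15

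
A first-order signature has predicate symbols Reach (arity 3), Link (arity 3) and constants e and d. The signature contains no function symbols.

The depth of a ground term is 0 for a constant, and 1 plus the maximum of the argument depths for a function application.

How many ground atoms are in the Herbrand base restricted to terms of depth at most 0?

First count ground terms of depth ≤ 0.
With no function symbols every ground term is a constant, so there are exactly 2 ground terms at every depth bound.
N_0 = 2
Explicitly: e, d.
So |H| = 2.
Each predicate of arity r yields |H|^r ground atoms (one per choice of an r-tuple from H):
  Reach: 2^3 = 8;  Link: 2^3 = 8
Total ground atoms: 8 + 8 = 16.

16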